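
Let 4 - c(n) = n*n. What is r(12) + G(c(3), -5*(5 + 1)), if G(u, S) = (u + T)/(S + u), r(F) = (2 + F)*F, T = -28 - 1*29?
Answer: 5942/35 ≈ 169.77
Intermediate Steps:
c(n) = 4 - n² (c(n) = 4 - n*n = 4 - n²)
T = -57 (T = -28 - 29 = -57)
r(F) = F*(2 + F)
G(u, S) = (-57 + u)/(S + u) (G(u, S) = (u - 57)/(S + u) = (-57 + u)/(S + u))
r(12) + G(c(3), -5*(5 + 1)) = 12*(2 + 12) + (-57 + (4 - 1*3²))/(-5*(5 + 1) + (4 - 1*3²)) = 12*14 + (-57 + (4 - 1*9))/(-5*6 + (4 - 1*9)) = 168 + (-57 + (4 - 9))/(-30 + (4 - 9)) = 168 + (-57 - 5)/(-30 - 5) = 168 - 62/(-35) = 168 - 1/35*(-62) = 168 + 62/35 = 5942/35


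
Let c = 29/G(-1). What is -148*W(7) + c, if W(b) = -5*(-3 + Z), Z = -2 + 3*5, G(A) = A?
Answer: 7371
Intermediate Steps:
Z = 13 (Z = -2 + 15 = 13)
c = -29 (c = 29/(-1) = 29*(-1) = -29)
W(b) = -50 (W(b) = -5*(-3 + 13) = -5*10 = -50)
-148*W(7) + c = -148*(-50) - 29 = 7400 - 29 = 7371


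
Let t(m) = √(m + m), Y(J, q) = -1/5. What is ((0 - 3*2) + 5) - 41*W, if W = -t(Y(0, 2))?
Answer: -1 + 41*I*√10/5 ≈ -1.0 + 25.931*I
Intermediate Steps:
Y(J, q) = -⅕ (Y(J, q) = -1*⅕ = -⅕)
t(m) = √2*√m (t(m) = √(2*m) = √2*√m)
W = -I*√10/5 (W = -√2*√(-⅕) = -√2*I*√5/5 = -I*√10/5 ≈ -0.63246*I)
((0 - 3*2) + 5) - 41*W = ((0 - 3*2) + 5) - (-41)*I*√10/5 = ((0 - 6) + 5) + 41*I*√10/5 = (-6 + 5) + 41*I*√10/5 = -1 + 41*I*√10/5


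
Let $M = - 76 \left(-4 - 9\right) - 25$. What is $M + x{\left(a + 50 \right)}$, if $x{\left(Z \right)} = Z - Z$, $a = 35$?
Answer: $963$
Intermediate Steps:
$M = 963$ ($M = \left(-76\right) \left(-13\right) - 25 = 988 - 25 = 963$)
$x{\left(Z \right)} = 0$
$M + x{\left(a + 50 \right)} = 963 + 0 = 963$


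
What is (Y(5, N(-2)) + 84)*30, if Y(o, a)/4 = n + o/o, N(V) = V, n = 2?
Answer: 2880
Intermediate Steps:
Y(o, a) = 12 (Y(o, a) = 4*(2 + o/o) = 4*(2 + 1) = 4*3 = 12)
(Y(5, N(-2)) + 84)*30 = (12 + 84)*30 = 96*30 = 2880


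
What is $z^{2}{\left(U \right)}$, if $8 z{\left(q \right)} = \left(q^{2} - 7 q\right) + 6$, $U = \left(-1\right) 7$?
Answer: $169$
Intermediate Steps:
$U = -7$
$z{\left(q \right)} = \frac{3}{4} - \frac{7 q}{8} + \frac{q^{2}}{8}$ ($z{\left(q \right)} = \frac{\left(q^{2} - 7 q\right) + 6}{8} = \frac{6 + q^{2} - 7 q}{8} = \frac{3}{4} - \frac{7 q}{8} + \frac{q^{2}}{8}$)
$z^{2}{\left(U \right)} = \left(\frac{3}{4} - - \frac{49}{8} + \frac{\left(-7\right)^{2}}{8}\right)^{2} = \left(\frac{3}{4} + \frac{49}{8} + \frac{1}{8} \cdot 49\right)^{2} = \left(\frac{3}{4} + \frac{49}{8} + \frac{49}{8}\right)^{2} = 13^{2} = 169$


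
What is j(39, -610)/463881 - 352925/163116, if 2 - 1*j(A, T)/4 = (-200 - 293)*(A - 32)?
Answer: -53820747911/25222137732 ≈ -2.1339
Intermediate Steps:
j(A, T) = -63096 + 1972*A (j(A, T) = 8 - 4*(-200 - 293)*(A - 32) = 8 - (-1972)*(-32 + A) = 8 - 4*(15776 - 493*A) = 8 + (-63104 + 1972*A) = -63096 + 1972*A)
j(39, -610)/463881 - 352925/163116 = (-63096 + 1972*39)/463881 - 352925/163116 = (-63096 + 76908)*(1/463881) - 352925*1/163116 = 13812*(1/463881) - 352925/163116 = 4604/154627 - 352925/163116 = -53820747911/25222137732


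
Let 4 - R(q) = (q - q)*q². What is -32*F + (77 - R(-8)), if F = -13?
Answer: 489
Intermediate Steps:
R(q) = 4 (R(q) = 4 - (q - q)*q² = 4 - 0*q² = 4 - 1*0 = 4 + 0 = 4)
-32*F + (77 - R(-8)) = -32*(-13) + (77 - 1*4) = 416 + (77 - 4) = 416 + 73 = 489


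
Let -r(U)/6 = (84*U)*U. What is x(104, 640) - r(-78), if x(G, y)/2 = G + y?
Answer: 3067824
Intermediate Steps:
r(U) = -504*U² (r(U) = -6*84*U*U = -504*U²)
x(G, y) = 2*G + 2*y (x(G, y) = 2*(G + y) = 2*G + 2*y)
x(104, 640) - r(-78) = (2*104 + 2*640) - (-504)*(-78)² = (208 + 1280) - (-504)*6084 = 1488 - 1*(-3066336) = 1488 + 3066336 = 3067824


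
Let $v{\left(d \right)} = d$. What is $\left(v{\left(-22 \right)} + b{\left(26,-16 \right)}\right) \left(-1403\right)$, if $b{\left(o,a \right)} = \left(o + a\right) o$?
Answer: $-333914$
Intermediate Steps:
$b{\left(o,a \right)} = o \left(a + o\right)$ ($b{\left(o,a \right)} = \left(a + o\right) o = o \left(a + o\right)$)
$\left(v{\left(-22 \right)} + b{\left(26,-16 \right)}\right) \left(-1403\right) = \left(-22 + 26 \left(-16 + 26\right)\right) \left(-1403\right) = \left(-22 + 26 \cdot 10\right) \left(-1403\right) = \left(-22 + 260\right) \left(-1403\right) = 238 \left(-1403\right) = -333914$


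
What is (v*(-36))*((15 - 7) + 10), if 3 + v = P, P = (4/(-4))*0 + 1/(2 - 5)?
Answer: 2160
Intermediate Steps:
P = -⅓ (P = (4*(-¼))*0 + 1/(-3) = -1*0 - ⅓ = 0 - ⅓ = -⅓ ≈ -0.33333)
v = -10/3 (v = -3 - ⅓ = -10/3 ≈ -3.3333)
(v*(-36))*((15 - 7) + 10) = (-10/3*(-36))*((15 - 7) + 10) = 120*(8 + 10) = 120*18 = 2160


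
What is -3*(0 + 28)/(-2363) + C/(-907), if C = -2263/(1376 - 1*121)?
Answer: 100963409/2689767455 ≈ 0.037536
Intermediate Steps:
C = -2263/1255 (C = -2263/(1376 - 121) = -2263/1255 ≈ -1.8032)
-3*(0 + 28)/(-2363) + C/(-907) = -3*(0 + 28)/(-2363) - 2263/1255/(-907) = -3*28*(-1/2363) - 2263/1255*(-1/907) = -84*(-1/2363) + 2263/1138285 = 84/2363 + 2263/1138285 = 100963409/2689767455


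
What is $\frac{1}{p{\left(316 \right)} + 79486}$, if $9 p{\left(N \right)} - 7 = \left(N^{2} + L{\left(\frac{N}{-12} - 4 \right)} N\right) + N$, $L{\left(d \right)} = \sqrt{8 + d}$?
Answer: $\frac{22019931}{1995386777779} - \frac{2844 i \sqrt{201}}{1995386777779} \approx 1.1035 \cdot 10^{-5} - 2.0207 \cdot 10^{-8} i$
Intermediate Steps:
$p{\left(N \right)} = \frac{7}{9} + \frac{N}{9} + \frac{N^{2}}{9} + \frac{N \sqrt{4 - \frac{N}{12}}}{9}$ ($p{\left(N \right)} = \frac{7}{9} + \frac{\left(N^{2} + \sqrt{8 + \left(\frac{N}{-12} - 4\right)} N\right) + N}{9} = \frac{7}{9} + \frac{\left(N^{2} + \sqrt{8 - \left(4 + \frac{N}{12}\right)} N\right) + N}{9} = \frac{7}{9} + \frac{\left(N^{2} + \sqrt{4 - \frac{N}{12}} N\right) + N}{9} = \frac{7}{9} + \frac{\left(N^{2} + N \sqrt{4 - \frac{N}{12}}\right) + N}{9} = \frac{7}{9} + \frac{N + N^{2} + N \sqrt{4 - \frac{N}{12}}}{9} = \frac{7}{9} + \left(\frac{N}{9} + \frac{N^{2}}{9} + \frac{N \sqrt{4 - \frac{N}{12}}}{9}\right) = \frac{7}{9} + \frac{N}{9} + \frac{N^{2}}{9} + \frac{N \sqrt{4 - \frac{N}{12}}}{9}$)
$\frac{1}{p{\left(316 \right)} + 79486} = \frac{1}{\left(\frac{7}{9} + \frac{1}{9} \cdot 316 + \frac{316^{2}}{9} + \frac{1}{54} \cdot 316 \sqrt{144 - 948}\right) + 79486} = \frac{1}{\left(\frac{7}{9} + \frac{316}{9} + \frac{1}{9} \cdot 99856 + \frac{1}{54} \cdot 316 \sqrt{144 - 948}\right) + 79486} = \frac{1}{\left(\frac{7}{9} + \frac{316}{9} + \frac{99856}{9} + \frac{1}{54} \cdot 316 \sqrt{-804}\right) + 79486} = \frac{1}{\left(\frac{7}{9} + \frac{316}{9} + \frac{99856}{9} + \frac{1}{54} \cdot 316 \cdot 2 i \sqrt{201}\right) + 79486} = \frac{1}{\left(\frac{7}{9} + \frac{316}{9} + \frac{99856}{9} + \frac{316 i \sqrt{201}}{27}\right) + 79486} = \frac{1}{\left(11131 + \frac{316 i \sqrt{201}}{27}\right) + 79486} = \frac{1}{90617 + \frac{316 i \sqrt{201}}{27}}$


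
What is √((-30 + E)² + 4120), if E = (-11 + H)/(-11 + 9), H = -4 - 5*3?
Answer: √4345 ≈ 65.917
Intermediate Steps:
H = -19 (H = -4 - 15 = -19)
E = 15 (E = (-11 - 19)/(-11 + 9) = -30/(-2) = -30*(-½) = 15)
√((-30 + E)² + 4120) = √((-30 + 15)² + 4120) = √((-15)² + 4120) = √(225 + 4120) = √4345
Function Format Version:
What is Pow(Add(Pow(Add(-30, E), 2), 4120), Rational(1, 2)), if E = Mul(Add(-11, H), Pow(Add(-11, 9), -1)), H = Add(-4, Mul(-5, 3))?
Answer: Pow(4345, Rational(1, 2)) ≈ 65.917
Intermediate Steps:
H = -19 (H = Add(-4, -15) = -19)
E = 15 (E = Mul(Add(-11, -19), Pow(Add(-11, 9), -1)) = Mul(-30, Pow(-2, -1)) = Mul(-30, Rational(-1, 2)) = 15)
Pow(Add(Pow(Add(-30, E), 2), 4120), Rational(1, 2)) = Pow(Add(Pow(Add(-30, 15), 2), 4120), Rational(1, 2)) = Pow(Add(Pow(-15, 2), 4120), Rational(1, 2)) = Pow(Add(225, 4120), Rational(1, 2)) = Pow(4345, Rational(1, 2))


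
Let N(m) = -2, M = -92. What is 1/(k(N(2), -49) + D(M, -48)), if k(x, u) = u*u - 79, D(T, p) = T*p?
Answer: 1/6738 ≈ 0.00014841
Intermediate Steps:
k(x, u) = -79 + u**2 (k(x, u) = u**2 - 79 = -79 + u**2)
1/(k(N(2), -49) + D(M, -48)) = 1/((-79 + (-49)**2) - 92*(-48)) = 1/((-79 + 2401) + 4416) = 1/(2322 + 4416) = 1/6738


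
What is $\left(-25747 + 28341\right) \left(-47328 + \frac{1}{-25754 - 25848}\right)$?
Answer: $- \frac{3167558635729}{25801} \approx -1.2277 \cdot 10^{8}$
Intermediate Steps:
$\left(-25747 + 28341\right) \left(-47328 + \frac{1}{-25754 - 25848}\right) = 2594 \left(-47328 + \frac{1}{-51602}\right) = 2594 \left(-47328 - \frac{1}{51602}\right) = 2594 \left(- \frac{2442219457}{51602}\right) = - \frac{3167558635729}{25801}$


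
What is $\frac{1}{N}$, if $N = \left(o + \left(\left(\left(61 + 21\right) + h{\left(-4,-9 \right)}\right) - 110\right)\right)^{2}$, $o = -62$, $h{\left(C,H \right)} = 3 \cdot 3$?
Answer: $\frac{1}{6561} \approx 0.00015242$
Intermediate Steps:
$h{\left(C,H \right)} = 9$
$N = 6561$ ($N = \left(-62 + \left(\left(\left(61 + 21\right) + 9\right) - 110\right)\right)^{2} = \left(-62 + \left(\left(82 + 9\right) - 110\right)\right)^{2} = \left(-62 + \left(91 - 110\right)\right)^{2} = \left(-62 - 19\right)^{2} = \left(-81\right)^{2} = 6561$)
$\frac{1}{N} = \frac{1}{6561}$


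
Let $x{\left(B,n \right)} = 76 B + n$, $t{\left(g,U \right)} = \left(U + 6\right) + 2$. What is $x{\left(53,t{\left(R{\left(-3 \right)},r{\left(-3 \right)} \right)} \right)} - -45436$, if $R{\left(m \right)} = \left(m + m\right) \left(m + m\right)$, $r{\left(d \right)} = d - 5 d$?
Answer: $49484$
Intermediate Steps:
$r{\left(d \right)} = - 4 d$
$R{\left(m \right)} = 4 m^{2}$ ($R{\left(m \right)} = 2 m 2 m = 4 m^{2}$)
$t{\left(g,U \right)} = 8 + U$ ($t{\left(g,U \right)} = \left(6 + U\right) + 2 = 8 + U$)
$x{\left(B,n \right)} = n + 76 B$
$x{\left(53,t{\left(R{\left(-3 \right)},r{\left(-3 \right)} \right)} \right)} - -45436 = \left(\left(8 - -12\right) + 76 \cdot 53\right) - -45436 = \left(\left(8 + 12\right) + 4028\right) + 45436 = \left(20 + 4028\right) + 45436 = 4048 + 45436 = 49484$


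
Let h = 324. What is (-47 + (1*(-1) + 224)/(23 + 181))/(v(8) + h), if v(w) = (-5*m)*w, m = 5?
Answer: -9365/25296 ≈ -0.37022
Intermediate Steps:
v(w) = -25*w (v(w) = (-5*5)*w = -25*w)
(-47 + (1*(-1) + 224)/(23 + 181))/(v(8) + h) = (-47 + (1*(-1) + 224)/(23 + 181))/(-25*8 + 324) = (-47 + (-1 + 224)/204)/(-200 + 324) = (-47 + 223*(1/204))/124 = (-47 + 223/204)*(1/124) = -9365/204*1/124 = -9365/25296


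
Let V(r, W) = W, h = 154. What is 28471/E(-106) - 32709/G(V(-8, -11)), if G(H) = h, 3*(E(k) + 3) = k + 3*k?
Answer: -27316599/66682 ≈ -409.65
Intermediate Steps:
E(k) = -3 + 4*k/3 (E(k) = -3 + (k + 3*k)/3 = -3 + (4*k)/3 = -3 + 4*k/3)
G(H) = 154
28471/E(-106) - 32709/G(V(-8, -11)) = 28471/(-3 + (4/3)*(-106)) - 32709/154 = 28471/(-3 - 424/3) - 32709*1/154 = 28471/(-433/3) - 32709/154 = 28471*(-3/433) - 32709/154 = -85413/433 - 32709/154 = -27316599/66682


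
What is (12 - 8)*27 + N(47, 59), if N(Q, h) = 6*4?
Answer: 132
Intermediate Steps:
N(Q, h) = 24
(12 - 8)*27 + N(47, 59) = (12 - 8)*27 + 24 = 4*27 + 24 = 108 + 24 = 132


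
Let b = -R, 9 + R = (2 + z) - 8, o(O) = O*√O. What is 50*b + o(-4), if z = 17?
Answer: -100 - 8*I ≈ -100.0 - 8.0*I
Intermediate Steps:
o(O) = O^(3/2)
R = 2 (R = -9 + ((2 + 17) - 8) = -9 + (19 - 8) = -9 + 11 = 2)
b = -2 (b = -1*2 = -2)
50*b + o(-4) = 50*(-2) + (-4)^(3/2) = -100 - 8*I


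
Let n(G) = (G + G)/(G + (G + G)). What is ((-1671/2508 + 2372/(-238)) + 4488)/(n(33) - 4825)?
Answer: -1336279239/1439831932 ≈ -0.92808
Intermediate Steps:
n(G) = 2/3 (n(G) = (2*G)/(G + 2*G) = (2*G)/((3*G)) = (2*G)*(1/(3*G)) = 2/3)
((-1671/2508 + 2372/(-238)) + 4488)/(n(33) - 4825) = ((-1671/2508 + 2372/(-238)) + 4488)/(2/3 - 4825) = ((-1671*1/2508 + 2372*(-1/238)) + 4488)/(-14473/3) = ((-557/836 - 1186/119) + 4488)*(-3/14473) = (-1057779/99484 + 4488)*(-3/14473) = (445426413/99484)*(-3/14473) = -1336279239/1439831932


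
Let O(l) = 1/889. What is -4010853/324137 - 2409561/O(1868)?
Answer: -63121253079066/29467 ≈ -2.1421e+9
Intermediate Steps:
O(l) = 1/889
-4010853/324137 - 2409561/O(1868) = -4010853/324137 - 2409561/1/889 = -4010853*1/324137 - 2409561*889 = -364623/29467 - 2142099729 = -63121253079066/29467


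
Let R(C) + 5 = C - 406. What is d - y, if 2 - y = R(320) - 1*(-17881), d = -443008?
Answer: -425220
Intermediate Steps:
R(C) = -411 + C (R(C) = -5 + (C - 406) = -5 + (-406 + C) = -411 + C)
y = -17788 (y = 2 - ((-411 + 320) - 1*(-17881)) = 2 - (-91 + 17881) = 2 - 1*17790 = 2 - 17790 = -17788)
d - y = -443008 - 1*(-17788) = -443008 + 17788 = -425220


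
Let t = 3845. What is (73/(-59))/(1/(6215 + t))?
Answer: -734380/59 ≈ -12447.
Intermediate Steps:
(73/(-59))/(1/(6215 + t)) = (73/(-59))/(1/(6215 + 3845)) = (73*(-1/59))/(1/10060) = -73/(59*1/10060) = -73/59*10060 = -734380/59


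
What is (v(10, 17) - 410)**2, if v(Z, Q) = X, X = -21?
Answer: 185761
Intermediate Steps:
v(Z, Q) = -21
(v(10, 17) - 410)**2 = (-21 - 410)**2 = (-431)**2 = 185761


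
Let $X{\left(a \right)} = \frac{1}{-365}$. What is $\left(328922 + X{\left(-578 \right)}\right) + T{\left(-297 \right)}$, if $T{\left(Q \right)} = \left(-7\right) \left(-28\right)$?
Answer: $\frac{120128069}{365} \approx 3.2912 \cdot 10^{5}$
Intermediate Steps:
$T{\left(Q \right)} = 196$
$X{\left(a \right)} = - \frac{1}{365}$
$\left(328922 + X{\left(-578 \right)}\right) + T{\left(-297 \right)} = \left(328922 - \frac{1}{365}\right) + 196 = \frac{120056529}{365} + 196 = \frac{120128069}{365}$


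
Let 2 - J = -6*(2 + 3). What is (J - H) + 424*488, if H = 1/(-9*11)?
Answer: 20487457/99 ≈ 2.0694e+5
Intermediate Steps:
H = -1/99 (H = 1/(-99) = -1/99 ≈ -0.010101)
J = 32 (J = 2 - (-6)*(2 + 3) = 2 - (-6)*5 = 2 - 1*(-30) = 2 + 30 = 32)
(J - H) + 424*488 = (32 - 1*(-1/99)) + 424*488 = (32 + 1/99) + 206912 = 3169/99 + 206912 = 20487457/99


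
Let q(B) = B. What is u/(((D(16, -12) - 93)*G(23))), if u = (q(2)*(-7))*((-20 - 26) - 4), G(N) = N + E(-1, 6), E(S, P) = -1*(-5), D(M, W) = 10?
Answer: -25/83 ≈ -0.30120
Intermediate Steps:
E(S, P) = 5
G(N) = 5 + N (G(N) = N + 5 = 5 + N)
u = 700 (u = (2*(-7))*((-20 - 26) - 4) = -14*(-46 - 4) = -14*(-50) = 700)
u/(((D(16, -12) - 93)*G(23))) = 700/(((10 - 93)*(5 + 23))) = 700/((-83*28)) = 700/(-2324) = 700*(-1/2324) = -25/83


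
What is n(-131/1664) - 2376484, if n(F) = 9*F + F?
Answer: -1977235343/832 ≈ -2.3765e+6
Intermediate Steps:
n(F) = 10*F
n(-131/1664) - 2376484 = 10*(-131/1664) - 2376484 = -655/832 - 2376484 = -1977235343/832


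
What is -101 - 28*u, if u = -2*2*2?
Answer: 123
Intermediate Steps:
u = -8 (u = -4*2 = -8)
-101 - 28*u = -101 - 28*(-8) = -101 + 224 = 123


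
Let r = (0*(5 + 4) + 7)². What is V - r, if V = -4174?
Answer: -4223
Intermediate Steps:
r = 49 (r = (0*9 + 7)² = (0 + 7)² = 7² = 49)
V - r = -4174 - 1*49 = -4174 - 49 = -4223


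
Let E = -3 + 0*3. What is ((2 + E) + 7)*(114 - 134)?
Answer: -120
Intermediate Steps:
E = -3 (E = -3 + 0 = -3)
((2 + E) + 7)*(114 - 134) = ((2 - 3) + 7)*(114 - 134) = (-1 + 7)*(-20) = 6*(-20) = -120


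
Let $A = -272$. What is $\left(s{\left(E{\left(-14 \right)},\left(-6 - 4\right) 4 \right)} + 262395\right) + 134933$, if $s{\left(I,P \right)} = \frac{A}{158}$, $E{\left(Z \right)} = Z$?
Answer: $\frac{31388776}{79} \approx 3.9733 \cdot 10^{5}$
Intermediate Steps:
$s{\left(I,P \right)} = - \frac{136}{79}$ ($s{\left(I,P \right)} = - \frac{272}{158} = \left(-272\right) \frac{1}{158} = - \frac{136}{79}$)
$\left(s{\left(E{\left(-14 \right)},\left(-6 - 4\right) 4 \right)} + 262395\right) + 134933 = \left(- \frac{136}{79} + 262395\right) + 134933 = \frac{20729069}{79} + 134933 = \frac{31388776}{79}$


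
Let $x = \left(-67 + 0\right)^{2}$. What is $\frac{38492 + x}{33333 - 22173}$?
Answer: $\frac{14327}{3720} \approx 3.8513$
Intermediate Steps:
$x = 4489$ ($x = \left(-67\right)^{2} = 4489$)
$\frac{38492 + x}{33333 - 22173} = \frac{38492 + 4489}{33333 - 22173} = \frac{42981}{11160} = 42981 \cdot \frac{1}{11160} = \frac{14327}{3720}$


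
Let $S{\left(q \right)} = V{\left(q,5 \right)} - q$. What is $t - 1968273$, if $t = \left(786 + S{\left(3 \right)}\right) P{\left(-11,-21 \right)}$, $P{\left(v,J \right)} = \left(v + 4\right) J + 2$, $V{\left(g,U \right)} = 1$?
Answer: $-1851457$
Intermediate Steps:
$P{\left(v,J \right)} = 2 + J \left(4 + v\right)$ ($P{\left(v,J \right)} = \left(4 + v\right) J + 2 = J \left(4 + v\right) + 2 = 2 + J \left(4 + v\right)$)
$S{\left(q \right)} = 1 - q$
$t = 116816$ ($t = \left(786 + \left(1 - 3\right)\right) \left(2 + 4 \left(-21\right) - -231\right) = \left(786 + \left(1 - 3\right)\right) \left(2 - 84 + 231\right) = \left(786 - 2\right) 149 = 784 \cdot 149 = 116816$)
$t - 1968273 = 116816 - 1968273 = -1851457$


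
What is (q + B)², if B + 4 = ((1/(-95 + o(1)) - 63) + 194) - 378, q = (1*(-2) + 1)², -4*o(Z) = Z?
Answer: 9073324516/145161 ≈ 62505.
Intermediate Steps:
o(Z) = -Z/4
q = 1 (q = (-2 + 1)² = (-1)² = 1)
B = -95635/381 (B = -4 + (((1/(-95 - ¼*1) - 63) + 194) - 378) = -4 + (((1/(-95 - ¼) - 63) + 194) - 378) = -4 + (((1/(-381/4) - 63) + 194) - 378) = -4 + (((-4/381 - 63) + 194) - 378) = -4 + ((-24007/381 + 194) - 378) = -4 + (49907/381 - 378) = -4 - 94111/381 = -95635/381 ≈ -251.01)
(q + B)² = (1 - 95635/381)² = (-95254/381)² = 9073324516/145161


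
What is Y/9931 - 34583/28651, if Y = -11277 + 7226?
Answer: -459508974/284533081 ≈ -1.6150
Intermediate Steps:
Y = -4051
Y/9931 - 34583/28651 = -4051/9931 - 34583/28651 = -459508974/284533081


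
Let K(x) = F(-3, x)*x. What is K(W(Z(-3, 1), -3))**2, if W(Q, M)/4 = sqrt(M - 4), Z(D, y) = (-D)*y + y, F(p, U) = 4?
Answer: -1792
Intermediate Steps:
Z(D, y) = y - D*y (Z(D, y) = -D*y + y = y - D*y)
W(Q, M) = 4*sqrt(-4 + M) (W(Q, M) = 4*sqrt(M - 4) = 4*sqrt(-4 + M))
K(x) = 4*x
K(W(Z(-3, 1), -3))**2 = (4*(4*sqrt(-4 - 3)))**2 = (4*(4*sqrt(-7)))**2 = (4*(4*(I*sqrt(7))))**2 = (4*(4*I*sqrt(7)))**2 = (16*I*sqrt(7))**2 = -1792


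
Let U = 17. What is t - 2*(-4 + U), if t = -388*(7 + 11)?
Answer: -7010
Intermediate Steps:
t = -6984 (t = -388*18 = -97*72 = -6984)
t - 2*(-4 + U) = -6984 - 2*(-4 + 17) = -6984 - 2*13 = -6984 - 1*26 = -6984 - 26 = -7010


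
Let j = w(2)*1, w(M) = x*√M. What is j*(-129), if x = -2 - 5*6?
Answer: 4128*√2 ≈ 5837.9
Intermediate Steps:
x = -32 (x = -2 - 30 = -32)
w(M) = -32*√M
j = -32*√2 (j = -32*√2*1 = -32*√2 ≈ -45.255)
j*(-129) = -32*√2*(-129) = 4128*√2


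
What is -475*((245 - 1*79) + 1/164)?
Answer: -12931875/164 ≈ -78853.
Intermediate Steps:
-475*((245 - 1*79) + 1/164) = -475*((245 - 79) + 1/164) = -475*(166 + 1/164) = -475*27225/164 = -12931875/164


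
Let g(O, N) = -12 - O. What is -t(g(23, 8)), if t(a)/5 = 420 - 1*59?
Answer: -1805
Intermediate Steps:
t(a) = 1805 (t(a) = 5*(420 - 1*59) = 5*(420 - 59) = 5*361 = 1805)
-t(g(23, 8)) = -1*1805 = -1805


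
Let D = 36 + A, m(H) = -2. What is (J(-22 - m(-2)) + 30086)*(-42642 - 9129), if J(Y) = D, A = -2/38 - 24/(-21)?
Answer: -207413833041/133 ≈ -1.5595e+9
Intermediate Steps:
A = 145/133 (A = -2*1/38 - 24*(-1/21) = -1/19 + 8/7 = 145/133 ≈ 1.0902)
D = 4933/133 (D = 36 + 145/133 = 4933/133 ≈ 37.090)
J(Y) = 4933/133
(J(-22 - m(-2)) + 30086)*(-42642 - 9129) = (4933/133 + 30086)*(-42642 - 9129) = (4006371/133)*(-51771) = -207413833041/133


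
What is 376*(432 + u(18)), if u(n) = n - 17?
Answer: 162808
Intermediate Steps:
u(n) = -17 + n
376*(432 + u(18)) = 376*(432 + (-17 + 18)) = 376*(432 + 1) = 376*433 = 162808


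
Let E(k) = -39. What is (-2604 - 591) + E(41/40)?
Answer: -3234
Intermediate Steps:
(-2604 - 591) + E(41/40) = (-2604 - 591) - 39 = -3195 - 39 = -3234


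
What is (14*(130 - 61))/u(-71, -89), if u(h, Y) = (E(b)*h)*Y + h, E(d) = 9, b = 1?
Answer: 483/28400 ≈ 0.017007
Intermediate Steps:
u(h, Y) = h + 9*Y*h (u(h, Y) = (9*h)*Y + h = 9*Y*h + h = h + 9*Y*h)
(14*(130 - 61))/u(-71, -89) = (14*(130 - 61))/((-71*(1 + 9*(-89)))) = (14*69)/((-71*(1 - 801))) = 966/((-71*(-800))) = 966/56800 = 966*(1/56800) = 483/28400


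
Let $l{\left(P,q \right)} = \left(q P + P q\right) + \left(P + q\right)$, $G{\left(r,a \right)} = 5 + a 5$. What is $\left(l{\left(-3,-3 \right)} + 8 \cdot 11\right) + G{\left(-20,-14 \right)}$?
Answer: $35$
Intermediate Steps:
$G{\left(r,a \right)} = 5 + 5 a$
$l{\left(P,q \right)} = P + q + 2 P q$ ($l{\left(P,q \right)} = \left(P q + P q\right) + \left(P + q\right) = 2 P q + \left(P + q\right) = P + q + 2 P q$)
$\left(l{\left(-3,-3 \right)} + 8 \cdot 11\right) + G{\left(-20,-14 \right)} = \left(\left(-3 - 3 + 2 \left(-3\right) \left(-3\right)\right) + 8 \cdot 11\right) + \left(5 + 5 \left(-14\right)\right) = \left(\left(-3 - 3 + 18\right) + 88\right) + \left(5 - 70\right) = \left(12 + 88\right) - 65 = 100 - 65 = 35$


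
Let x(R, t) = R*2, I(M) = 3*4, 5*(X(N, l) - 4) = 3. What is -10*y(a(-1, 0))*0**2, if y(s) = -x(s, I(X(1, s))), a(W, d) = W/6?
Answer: 0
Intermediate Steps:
a(W, d) = W/6 (a(W, d) = W*(1/6) = W/6)
X(N, l) = 23/5 (X(N, l) = 4 + (1/5)*3 = 4 + 3/5 = 23/5)
I(M) = 12
x(R, t) = 2*R
y(s) = -2*s
-10*y(a(-1, 0))*0**2 = -(-20)*(1/6)*(-1)*0**2 = -(-20)*(-1)/6*0 = -10*1/3*0 = -10/3*0 = 0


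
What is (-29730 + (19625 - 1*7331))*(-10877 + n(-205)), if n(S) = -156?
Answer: 192371388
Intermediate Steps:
(-29730 + (19625 - 1*7331))*(-10877 + n(-205)) = (-29730 + (19625 - 1*7331))*(-10877 - 156) = (-29730 + (19625 - 7331))*(-11033) = (-29730 + 12294)*(-11033) = -17436*(-11033) = 192371388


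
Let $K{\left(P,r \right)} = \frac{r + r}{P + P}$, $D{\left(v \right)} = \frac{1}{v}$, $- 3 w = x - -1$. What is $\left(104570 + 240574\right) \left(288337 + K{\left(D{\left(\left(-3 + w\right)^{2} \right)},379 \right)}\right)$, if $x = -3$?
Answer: $\frac{300689912992}{3} \approx 1.0023 \cdot 10^{11}$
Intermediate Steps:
$w = \frac{2}{3}$ ($w = - \frac{-3 - -1}{3} = - \frac{-3 + 1}{3} = \left(- \frac{1}{3}\right) \left(-2\right) = \frac{2}{3} \approx 0.66667$)
$K{\left(P,r \right)} = \frac{r}{P}$ ($K{\left(P,r \right)} = \frac{2 r}{2 P} = 2 r \frac{1}{2 P} = \frac{r}{P}$)
$\left(104570 + 240574\right) \left(288337 + K{\left(D{\left(\left(-3 + w\right)^{2} \right)},379 \right)}\right) = \left(104570 + 240574\right) \left(288337 + \frac{379}{\frac{1}{\left(-3 + \frac{2}{3}\right)^{2}}}\right) = 345144 \left(288337 + \frac{379}{\frac{1}{\left(- \frac{7}{3}\right)^{2}}}\right) = 345144 \left(288337 + \frac{379}{\frac{1}{\frac{49}{9}}}\right) = 345144 \left(288337 + \frac{379}{\frac{9}{49}}\right) = 345144 \left(288337 + 379 \cdot \frac{49}{9}\right) = 345144 \left(288337 + \frac{18571}{9}\right) = 345144 \cdot \frac{2613604}{9} = \frac{300689912992}{3}$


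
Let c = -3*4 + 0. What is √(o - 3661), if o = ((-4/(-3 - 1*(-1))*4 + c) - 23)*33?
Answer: 2*I*√1138 ≈ 67.469*I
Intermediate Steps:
c = -12 (c = -12 + 0 = -12)
o = -891 (o = ((-4/(-3 - 1*(-1))*4 - 12) - 23)*33 = ((-4/(-3 + 1)*4 - 12) - 23)*33 = ((-4/(-2)*4 - 12) - 23)*33 = ((-4*(-½)*4 - 12) - 23)*33 = ((2*4 - 12) - 23)*33 = ((8 - 12) - 23)*33 = (-4 - 23)*33 = -27*33 = -891)
√(o - 3661) = √(-891 - 3661) = √(-4552) = 2*I*√1138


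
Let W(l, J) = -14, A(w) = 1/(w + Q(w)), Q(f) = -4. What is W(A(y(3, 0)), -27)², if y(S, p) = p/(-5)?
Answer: 196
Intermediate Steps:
y(S, p) = -p/5 (y(S, p) = p*(-⅕) = -p/5)
A(w) = 1/(-4 + w) (A(w) = 1/(w - 4) = 1/(-4 + w))
W(A(y(3, 0)), -27)² = (-14)² = 196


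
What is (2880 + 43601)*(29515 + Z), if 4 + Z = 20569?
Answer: 2327768480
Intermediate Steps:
Z = 20565 (Z = -4 + 20569 = 20565)
(2880 + 43601)*(29515 + Z) = (2880 + 43601)*(29515 + 20565) = 46481*50080 = 2327768480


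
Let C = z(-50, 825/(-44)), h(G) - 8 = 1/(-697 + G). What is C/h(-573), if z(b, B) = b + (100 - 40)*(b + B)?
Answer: -5302250/10159 ≈ -521.93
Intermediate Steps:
z(b, B) = 60*B + 61*b (z(b, B) = b + 60*(B + b) = b + (60*B + 60*b) = 60*B + 61*b)
h(G) = 8 + 1/(-697 + G)
C = -4175 (C = 60*(825/(-44)) + 61*(-50) = 60*(825*(-1/44)) - 3050 = 60*(-75/4) - 3050 = -1125 - 3050 = -4175)
C/h(-573) = -4175*(-697 - 573)/(-5575 + 8*(-573)) = -4175*(-1270/(-5575 - 4584)) = -4175/((-1/1270*(-10159))) = -4175/10159/1270 = -4175*1270/10159 = -5302250/10159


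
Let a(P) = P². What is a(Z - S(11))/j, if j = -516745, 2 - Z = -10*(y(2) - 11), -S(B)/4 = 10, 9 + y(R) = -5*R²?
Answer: -128164/516745 ≈ -0.24802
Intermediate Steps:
y(R) = -9 - 5*R²
S(B) = -40 (S(B) = -4*10 = -40)
Z = -398 (Z = 2 - (-10)*((-9 - 5*2²) - 11) = 2 - (-10)*((-9 - 5*4) - 11) = 2 - (-10)*((-9 - 20) - 11) = 2 - (-10)*(-29 - 11) = 2 - (-10)*(-40) = 2 - 1*400 = 2 - 400 = -398)
a(Z - S(11))/j = (-398 - 1*(-40))²/(-516745) = (-398 + 40)²*(-1/516745) = (-358)²*(-1/516745) = 128164*(-1/516745) = -128164/516745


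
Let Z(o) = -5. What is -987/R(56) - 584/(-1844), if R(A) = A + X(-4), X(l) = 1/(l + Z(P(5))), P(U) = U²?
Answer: -4021625/231883 ≈ -17.343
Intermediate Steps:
X(l) = 1/(-5 + l) (X(l) = 1/(l - 5) = 1/(-5 + l))
R(A) = -⅑ + A (R(A) = A + 1/(-5 - 4) = A + 1/(-9) = A - ⅑ = -⅑ + A)
-987/R(56) - 584/(-1844) = -987/(-⅑ + 56) - 584/(-1844) = -987/503/9 - 584*(-1/1844) = -987*9/503 + 146/461 = -8883/503 + 146/461 = -4021625/231883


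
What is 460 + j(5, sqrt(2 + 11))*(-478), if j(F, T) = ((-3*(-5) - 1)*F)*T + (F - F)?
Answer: 460 - 33460*sqrt(13) ≈ -1.2018e+5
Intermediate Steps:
j(F, T) = 14*F*T (j(F, T) = ((15 - 1)*F)*T + 0 = (14*F)*T + 0 = 14*F*T + 0 = 14*F*T)
460 + j(5, sqrt(2 + 11))*(-478) = 460 + (14*5*sqrt(2 + 11))*(-478) = 460 + (14*5*sqrt(13))*(-478) = 460 + (70*sqrt(13))*(-478) = 460 - 33460*sqrt(13)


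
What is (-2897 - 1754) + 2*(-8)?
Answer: -4667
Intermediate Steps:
(-2897 - 1754) + 2*(-8) = -4651 - 16 = -4667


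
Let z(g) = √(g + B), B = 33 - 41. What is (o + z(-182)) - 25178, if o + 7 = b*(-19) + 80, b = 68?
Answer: -26397 + I*√190 ≈ -26397.0 + 13.784*I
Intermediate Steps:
o = -1219 (o = -7 + (68*(-19) + 80) = -7 + (-1292 + 80) = -7 - 1212 = -1219)
B = -8
z(g) = √(-8 + g) (z(g) = √(g - 8) = √(-8 + g))
(o + z(-182)) - 25178 = (-1219 + √(-8 - 182)) - 25178 = (-1219 + √(-190)) - 25178 = (-1219 + I*√190) - 25178 = -26397 + I*√190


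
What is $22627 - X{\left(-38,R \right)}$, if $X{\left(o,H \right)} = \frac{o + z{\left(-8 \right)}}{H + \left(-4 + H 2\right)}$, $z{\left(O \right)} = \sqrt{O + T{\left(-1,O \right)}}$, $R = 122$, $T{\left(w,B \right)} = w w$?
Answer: $\frac{4095506}{181} - \frac{i \sqrt{7}}{362} \approx 22627.0 - 0.0073087 i$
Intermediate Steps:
$T{\left(w,B \right)} = w^{2}$
$z{\left(O \right)} = \sqrt{1 + O}$ ($z{\left(O \right)} = \sqrt{O + \left(-1\right)^{2}} = \sqrt{O + 1} = \sqrt{1 + O}$)
$X{\left(o,H \right)} = \frac{o + i \sqrt{7}}{-4 + 3 H}$ ($X{\left(o,H \right)} = \frac{o + \sqrt{1 - 8}}{H + \left(-4 + H 2\right)} = \frac{o + \sqrt{-7}}{H + \left(-4 + 2 H\right)} = \frac{o + i \sqrt{7}}{-4 + 3 H}$)
$22627 - X{\left(-38,R \right)} = 22627 - \frac{-38 + i \sqrt{7}}{-4 + 3 \cdot 122} = 22627 - \frac{-38 + i \sqrt{7}}{-4 + 366} = 22627 - \frac{-38 + i \sqrt{7}}{362} = 22627 - \left(- \frac{19}{181} + \frac{i \sqrt{7}}{362}\right) = 22627 + \left(\frac{19}{181} - \frac{i \sqrt{7}}{362}\right) = \frac{4095506}{181} - \frac{i \sqrt{7}}{362}$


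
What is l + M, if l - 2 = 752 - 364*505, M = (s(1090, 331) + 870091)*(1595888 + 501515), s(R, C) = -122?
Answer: 1824675407441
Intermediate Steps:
M = 1824675590507 (M = (-122 + 870091)*(1595888 + 501515) = 869969*2097403 = 1824675590507)
l = -183066 (l = 2 + (752 - 364*505) = 2 + (752 - 183820) = 2 - 183068 = -183066)
l + M = -183066 + 1824675590507 = 1824675407441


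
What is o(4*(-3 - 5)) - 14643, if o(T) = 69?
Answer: -14574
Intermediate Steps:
o(4*(-3 - 5)) - 14643 = 69 - 14643 = -14574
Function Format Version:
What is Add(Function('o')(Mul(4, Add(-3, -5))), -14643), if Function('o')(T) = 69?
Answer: -14574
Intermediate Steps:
Add(Function('o')(Mul(4, Add(-3, -5))), -14643) = Add(69, -14643) = -14574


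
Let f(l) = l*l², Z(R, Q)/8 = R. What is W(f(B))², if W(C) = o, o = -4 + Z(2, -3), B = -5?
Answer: 144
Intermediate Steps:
Z(R, Q) = 8*R
f(l) = l³
o = 12 (o = -4 + 8*2 = -4 + 16 = 12)
W(C) = 12
W(f(B))² = 12² = 144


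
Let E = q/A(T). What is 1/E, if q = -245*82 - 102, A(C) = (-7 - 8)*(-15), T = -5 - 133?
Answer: -225/20192 ≈ -0.011143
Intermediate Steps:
T = -138
A(C) = 225 (A(C) = -15*(-15) = 225)
q = -20192 (q = -20090 - 102 = -20192)
E = -20192/225 ≈ -89.742
1/E = 1/(-20192/225) = -225/20192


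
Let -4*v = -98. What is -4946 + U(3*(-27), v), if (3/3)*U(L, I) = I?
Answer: -9843/2 ≈ -4921.5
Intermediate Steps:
v = 49/2 (v = -¼*(-98) = 49/2 ≈ 24.500)
U(L, I) = I
-4946 + U(3*(-27), v) = -4946 + 49/2 = -9843/2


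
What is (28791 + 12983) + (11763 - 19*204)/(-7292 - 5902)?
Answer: 183719423/4398 ≈ 41773.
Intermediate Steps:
(28791 + 12983) + (11763 - 19*204)/(-7292 - 5902) = 41774 + (11763 - 3876)/(-13194) = 41774 + 7887*(-1/13194) = 41774 - 2629/4398 = 183719423/4398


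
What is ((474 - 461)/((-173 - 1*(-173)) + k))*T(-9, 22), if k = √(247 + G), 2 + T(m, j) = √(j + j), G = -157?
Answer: 13*√10*(-1 + √11)/15 ≈ 6.3490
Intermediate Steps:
T(m, j) = -2 + √2*√j (T(m, j) = -2 + √(j + j) = -2 + √(2*j) = -2 + √2*√j)
k = 3*√10 (k = √(247 - 157) = √90 = 3*√10 ≈ 9.4868)
((474 - 461)/((-173 - 1*(-173)) + k))*T(-9, 22) = ((474 - 461)/((-173 - 1*(-173)) + 3*√10))*(-2 + √2*√22) = (13/((-173 + 173) + 3*√10))*(-2 + 2*√11) = (13/(0 + 3*√10))*(-2 + 2*√11) = (13/((3*√10)))*(-2 + 2*√11) = (13*(√10/30))*(-2 + 2*√11) = (13*√10/30)*(-2 + 2*√11) = 13*√10*(-2 + 2*√11)/30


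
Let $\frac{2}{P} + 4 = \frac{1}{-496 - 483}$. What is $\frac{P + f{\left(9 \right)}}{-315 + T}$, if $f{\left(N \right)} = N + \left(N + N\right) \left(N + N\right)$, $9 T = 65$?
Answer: $- \frac{11721627}{10850090} \approx -1.0803$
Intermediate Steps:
$T = \frac{65}{9}$ ($T = \frac{1}{9} \cdot 65 = \frac{65}{9} \approx 7.2222$)
$f{\left(N \right)} = N + 4 N^{2}$ ($f{\left(N \right)} = N + 2 N 2 N = N + 4 N^{2}$)
$P = - \frac{1958}{3917}$ ($P = \frac{2}{-4 + \frac{1}{-496 - 483}} = \frac{2}{-4 + \frac{1}{-979}} = \frac{2}{-4 - \frac{1}{979}} = \frac{2}{- \frac{3917}{979}} = 2 \left(- \frac{979}{3917}\right) = - \frac{1958}{3917} \approx -0.49987$)
$\frac{P + f{\left(9 \right)}}{-315 + T} = \frac{- \frac{1958}{3917} + 9 \left(1 + 4 \cdot 9\right)}{-315 + \frac{65}{9}} = \frac{- \frac{1958}{3917} + 9 \left(1 + 36\right)}{- \frac{2770}{9}} = \left(- \frac{1958}{3917} + 9 \cdot 37\right) \left(- \frac{9}{2770}\right) = \left(- \frac{1958}{3917} + 333\right) \left(- \frac{9}{2770}\right) = \frac{1302403}{3917} \left(- \frac{9}{2770}\right) = - \frac{11721627}{10850090}$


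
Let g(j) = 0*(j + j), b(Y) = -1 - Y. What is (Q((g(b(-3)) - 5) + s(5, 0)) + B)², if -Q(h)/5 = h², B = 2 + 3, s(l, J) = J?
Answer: 14400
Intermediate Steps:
g(j) = 0 (g(j) = 0*(2*j) = 0)
B = 5
Q(h) = -5*h²
(Q((g(b(-3)) - 5) + s(5, 0)) + B)² = (-5*((0 - 5) + 0)² + 5)² = (-5*(-5 + 0)² + 5)² = (-5*(-5)² + 5)² = (-5*25 + 5)² = (-125 + 5)² = (-120)² = 14400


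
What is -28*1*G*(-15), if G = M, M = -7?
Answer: -2940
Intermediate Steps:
G = -7
-28*1*G*(-15) = -28*1*(-7)*(-15) = -(-196)*(-15) = -28*105 = -2940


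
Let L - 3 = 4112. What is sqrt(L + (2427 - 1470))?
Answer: 4*sqrt(317) ≈ 71.218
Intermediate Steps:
L = 4115 (L = 3 + 4112 = 4115)
sqrt(L + (2427 - 1470)) = sqrt(4115 + (2427 - 1470)) = sqrt(4115 + 957) = sqrt(5072) = 4*sqrt(317)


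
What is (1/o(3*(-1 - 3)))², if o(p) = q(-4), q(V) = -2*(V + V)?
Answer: 1/256 ≈ 0.0039063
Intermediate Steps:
q(V) = -4*V
o(p) = 16 (o(p) = -4*(-4) = 16)
(1/o(3*(-1 - 3)))² = (1/16)² = 1/256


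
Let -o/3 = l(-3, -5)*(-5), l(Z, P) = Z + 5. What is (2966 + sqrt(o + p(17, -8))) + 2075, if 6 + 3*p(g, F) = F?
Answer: 5041 + 2*sqrt(57)/3 ≈ 5046.0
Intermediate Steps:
l(Z, P) = 5 + Z
p(g, F) = -2 + F/3
o = 30 (o = -3*(5 - 3)*(-5) = -6*(-5) = -3*(-10) = 30)
(2966 + sqrt(o + p(17, -8))) + 2075 = (2966 + sqrt(30 + (-2 + (1/3)*(-8)))) + 2075 = (2966 + sqrt(30 + (-2 - 8/3))) + 2075 = (2966 + sqrt(30 - 14/3)) + 2075 = (2966 + sqrt(76/3)) + 2075 = (2966 + 2*sqrt(57)/3) + 2075 = 5041 + 2*sqrt(57)/3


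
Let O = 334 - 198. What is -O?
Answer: -136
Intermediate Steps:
O = 136
-O = -1*136 = -136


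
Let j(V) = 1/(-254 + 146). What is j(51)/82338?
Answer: -1/8892504 ≈ -1.1245e-7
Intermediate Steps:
j(V) = -1/108 (j(V) = 1/(-108) = -1/108)
j(51)/82338 = -1/108/82338 = -1/108*1/82338 = -1/8892504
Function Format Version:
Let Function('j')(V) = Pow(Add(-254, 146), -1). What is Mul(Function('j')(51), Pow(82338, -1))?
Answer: Rational(-1, 8892504) ≈ -1.1245e-7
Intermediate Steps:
Function('j')(V) = Rational(-1, 108) (Function('j')(V) = Pow(-108, -1) = Rational(-1, 108))
Mul(Function('j')(51), Pow(82338, -1)) = Mul(Rational(-1, 108), Pow(82338, -1)) = Mul(Rational(-1, 108), Rational(1, 82338)) = Rational(-1, 8892504)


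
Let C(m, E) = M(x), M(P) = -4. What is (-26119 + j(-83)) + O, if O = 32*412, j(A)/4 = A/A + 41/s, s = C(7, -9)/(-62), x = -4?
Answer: -10389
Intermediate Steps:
C(m, E) = -4
s = 2/31 (s = -4/(-62) = -4*(-1/62) = 2/31 ≈ 0.064516)
j(A) = 2546 (j(A) = 4*(A/A + 41/(2/31)) = 4*(1 + 41*(31/2)) = 4*(1 + 1271/2) = 4*(1273/2) = 2546)
O = 13184
(-26119 + j(-83)) + O = (-26119 + 2546) + 13184 = -23573 + 13184 = -10389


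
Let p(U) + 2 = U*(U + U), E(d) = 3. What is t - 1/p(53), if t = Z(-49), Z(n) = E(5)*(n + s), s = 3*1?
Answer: -775009/5616 ≈ -138.00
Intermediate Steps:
s = 3
p(U) = -2 + 2*U² (p(U) = -2 + U*(U + U) = -2 + U*(2*U) = -2 + 2*U²)
Z(n) = 9 + 3*n (Z(n) = 3*(n + 3) = 3*(3 + n) = 9 + 3*n)
t = -138 (t = 9 + 3*(-49) = 9 - 147 = -138)
t - 1/p(53) = -138 - 1/(-2 + 2*53²) = -138 - 1/(-2 + 2*2809) = -138 - 1/(-2 + 5618) = -138 - 1/5616 = -775009/5616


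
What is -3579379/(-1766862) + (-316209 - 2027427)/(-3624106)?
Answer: 8556465150203/3201647587686 ≈ 2.6725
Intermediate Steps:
-3579379/(-1766862) + (-316209 - 2027427)/(-3624106) = -3579379*(-1/1766862) - 2343636*(-1/3624106) = 3579379/1766862 + 1171818/1812053 = 8556465150203/3201647587686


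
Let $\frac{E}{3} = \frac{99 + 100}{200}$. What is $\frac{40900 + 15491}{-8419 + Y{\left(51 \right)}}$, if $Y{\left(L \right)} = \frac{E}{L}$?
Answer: $- \frac{63909800}{9541467} \approx -6.6981$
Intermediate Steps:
$E = \frac{597}{200}$ ($E = 3 \frac{99 + 100}{200} = 3 \cdot 199 \cdot \frac{1}{200} = 3 \cdot \frac{199}{200} = \frac{597}{200} \approx 2.985$)
$Y{\left(L \right)} = \frac{597}{200 L}$
$\frac{40900 + 15491}{-8419 + Y{\left(51 \right)}} = \frac{40900 + 15491}{-8419 + \frac{597}{200 \cdot 51}} = \frac{56391}{-8419 + \frac{597}{200} \cdot \frac{1}{51}} = \frac{56391}{-8419 + \frac{199}{3400}} = \frac{56391}{- \frac{28624401}{3400}} = 56391 \left(- \frac{3400}{28624401}\right) = - \frac{63909800}{9541467}$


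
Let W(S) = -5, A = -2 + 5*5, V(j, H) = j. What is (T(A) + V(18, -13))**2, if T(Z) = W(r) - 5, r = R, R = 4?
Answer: 64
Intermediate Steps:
r = 4
A = 23 (A = -2 + 25 = 23)
T(Z) = -10 (T(Z) = -5 - 5 = -10)
(T(A) + V(18, -13))**2 = (-10 + 18)**2 = 8**2 = 64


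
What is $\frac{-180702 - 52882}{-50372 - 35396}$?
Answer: $\frac{29198}{10721} \approx 2.7234$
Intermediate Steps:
$\frac{-180702 - 52882}{-50372 - 35396} = - \frac{233584}{-85768} = \left(-233584\right) \left(- \frac{1}{85768}\right) = \frac{29198}{10721}$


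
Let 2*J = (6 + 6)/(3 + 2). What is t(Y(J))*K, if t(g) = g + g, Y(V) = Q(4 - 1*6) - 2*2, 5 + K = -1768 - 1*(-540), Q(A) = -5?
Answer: 22194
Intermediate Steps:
J = 6/5 (J = ((6 + 6)/(3 + 2))/2 = (12/5)/2 = (12*(⅕))/2 = (½)*(12/5) = 6/5 ≈ 1.2000)
K = -1233 (K = -5 + (-1768 - 1*(-540)) = -5 + (-1768 + 540) = -5 - 1228 = -1233)
Y(V) = -9 (Y(V) = -5 - 2*2 = -5 - 4 = -9)
t(g) = 2*g
t(Y(J))*K = (2*(-9))*(-1233) = -18*(-1233) = 22194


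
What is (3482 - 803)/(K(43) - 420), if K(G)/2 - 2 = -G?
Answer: -2679/502 ≈ -5.3367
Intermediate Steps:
K(G) = 4 - 2*G (K(G) = 4 + 2*(-G) = 4 - 2*G)
(3482 - 803)/(K(43) - 420) = (3482 - 803)/((4 - 2*43) - 420) = 2679/((4 - 86) - 420) = 2679/(-82 - 420) = 2679/(-502) = 2679*(-1/502) = -2679/502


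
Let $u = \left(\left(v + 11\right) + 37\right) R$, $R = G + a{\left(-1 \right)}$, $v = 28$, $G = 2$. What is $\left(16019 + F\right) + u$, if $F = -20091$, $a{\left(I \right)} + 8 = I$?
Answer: $-4604$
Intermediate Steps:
$a{\left(I \right)} = -8 + I$
$R = -7$ ($R = 2 - 9 = -7$)
$u = -532$ ($u = \left(\left(28 + 11\right) + 37\right) \left(-7\right) = \left(39 + 37\right) \left(-7\right) = 76 \left(-7\right) = -532$)
$\left(16019 + F\right) + u = \left(16019 - 20091\right) - 532 = -4072 - 532 = -4604$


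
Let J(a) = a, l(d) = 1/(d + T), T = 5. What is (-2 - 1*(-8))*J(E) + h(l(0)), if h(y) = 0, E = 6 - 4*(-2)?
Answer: 84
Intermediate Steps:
l(d) = 1/(5 + d) (l(d) = 1/(d + 5) = 1/(5 + d))
E = 14 (E = 6 + 8 = 14)
(-2 - 1*(-8))*J(E) + h(l(0)) = (-2 - 1*(-8))*14 + 0 = (-2 + 8)*14 + 0 = 6*14 + 0 = 84 + 0 = 84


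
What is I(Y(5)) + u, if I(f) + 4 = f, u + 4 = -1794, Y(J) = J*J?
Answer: -1777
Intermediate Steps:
Y(J) = J²
u = -1798 (u = -4 - 1794 = -1798)
I(f) = -4 + f
I(Y(5)) + u = (-4 + 5²) - 1798 = (-4 + 25) - 1798 = 21 - 1798 = -1777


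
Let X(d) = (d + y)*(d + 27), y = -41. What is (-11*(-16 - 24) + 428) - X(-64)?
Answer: -3017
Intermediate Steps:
X(d) = (-41 + d)*(27 + d) (X(d) = (d - 41)*(d + 27) = (-41 + d)*(27 + d))
(-11*(-16 - 24) + 428) - X(-64) = (-11*(-16 - 24) + 428) - (-1107 + (-64)² - 14*(-64)) = (-11*(-40) + 428) - (-1107 + 4096 + 896) = (440 + 428) - 1*3885 = 868 - 3885 = -3017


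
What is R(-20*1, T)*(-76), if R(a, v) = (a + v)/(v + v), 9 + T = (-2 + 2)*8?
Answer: -1102/9 ≈ -122.44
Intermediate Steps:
T = -9 (T = -9 + (-2 + 2)*8 = -9 + 0*8 = -9 + 0 = -9)
R(a, v) = (a + v)/(2*v) (R(a, v) = (a + v)/((2*v)) = (a + v)*(1/(2*v)) = (a + v)/(2*v))
R(-20*1, T)*(-76) = ((½)*(-20*1 - 9)/(-9))*(-76) = ((½)*(-⅑)*(-20 - 9))*(-76) = ((½)*(-⅑)*(-29))*(-76) = (29/18)*(-76) = -1102/9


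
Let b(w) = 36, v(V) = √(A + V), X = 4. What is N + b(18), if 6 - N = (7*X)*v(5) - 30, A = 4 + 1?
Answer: 72 - 28*√10 ≈ -16.544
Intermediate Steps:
A = 5
v(V) = √(5 + V)
N = 36 - 28*√10 (N = 6 - ((7*4)*√(5 + 5) - 30) = 6 - (28*√10 - 30) = 6 - (-30 + 28*√10) = 6 + (30 - 28*√10) = 36 - 28*√10 ≈ -52.544)
N + b(18) = (36 - 28*√10) + 36 = 72 - 28*√10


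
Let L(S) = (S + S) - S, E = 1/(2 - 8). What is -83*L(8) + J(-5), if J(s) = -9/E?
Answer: -610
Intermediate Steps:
E = -⅙ (E = 1/(-6) = -⅙ ≈ -0.16667)
J(s) = 54 (J(s) = -9/(-⅙) = -9*(-6) = 54)
L(S) = S (L(S) = 2*S - S = S)
-83*L(8) + J(-5) = -83*8 + 54 = -664 + 54 = -610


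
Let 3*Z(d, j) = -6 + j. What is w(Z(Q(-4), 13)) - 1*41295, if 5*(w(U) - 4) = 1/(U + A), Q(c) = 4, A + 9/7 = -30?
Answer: -125524661/3040 ≈ -41291.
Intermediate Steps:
A = -219/7 (A = -9/7 - 30 = -219/7 ≈ -31.286)
Z(d, j) = -2 + j/3 (Z(d, j) = (-6 + j)/3 = -2 + j/3)
w(U) = 4 + 1/(5*(-219/7 + U)) (w(U) = 4 + 1/(5*(U - 219/7)) = 4 + 1/(5*(-219/7 + U)))
w(Z(Q(-4), 13)) - 1*41295 = (-4373 + 140*(-2 + (⅓)*13))/(5*(-219 + 7*(-2 + (⅓)*13))) - 1*41295 = (-4373 + 140*(-2 + 13/3))/(5*(-219 + 7*(-2 + 13/3))) - 41295 = (-4373 + 140*(7/3))/(5*(-219 + 7*(7/3))) - 41295 = (-4373 + 980/3)/(5*(-219 + 49/3)) - 41295 = (⅕)*(-12139/3)/(-608/3) - 41295 = (⅕)*(-3/608)*(-12139/3) - 41295 = 12139/3040 - 41295 = -125524661/3040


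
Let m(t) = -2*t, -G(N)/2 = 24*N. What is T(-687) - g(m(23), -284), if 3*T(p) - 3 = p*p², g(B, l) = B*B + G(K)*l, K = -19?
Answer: -107824008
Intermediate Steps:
G(N) = -48*N
g(B, l) = B² + 912*l (g(B, l) = B*B + (-48*(-19))*l = B² + 912*l)
T(p) = 1 + p³/3 (T(p) = 1 + (p*p²)/3 = 1 + p³/3)
T(-687) - g(m(23), -284) = (1 + (⅓)*(-687)³) - ((-2*23)² + 912*(-284)) = (1 + (⅓)*(-324242703)) - ((-46)² - 259008) = (1 - 108080901) - (2116 - 259008) = -108080900 - 1*(-256892) = -108080900 + 256892 = -107824008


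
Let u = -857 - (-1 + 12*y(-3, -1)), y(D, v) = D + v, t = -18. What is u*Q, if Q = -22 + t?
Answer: 32320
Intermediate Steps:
Q = -40 (Q = -22 - 18 = -40)
u = -808 (u = -857 - (-1 + 12*(-3 - 1)) = -857 - (-1 + 12*(-4)) = -857 - (-1 - 48) = -857 - 1*(-49) = -857 + 49 = -808)
u*Q = -808*(-40) = 32320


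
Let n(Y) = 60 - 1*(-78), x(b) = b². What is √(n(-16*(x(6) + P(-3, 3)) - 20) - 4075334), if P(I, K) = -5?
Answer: 86*I*√551 ≈ 2018.7*I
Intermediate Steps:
n(Y) = 138 (n(Y) = 60 + 78 = 138)
√(n(-16*(x(6) + P(-3, 3)) - 20) - 4075334) = √(138 - 4075334) = √(-4075196) = 86*I*√551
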